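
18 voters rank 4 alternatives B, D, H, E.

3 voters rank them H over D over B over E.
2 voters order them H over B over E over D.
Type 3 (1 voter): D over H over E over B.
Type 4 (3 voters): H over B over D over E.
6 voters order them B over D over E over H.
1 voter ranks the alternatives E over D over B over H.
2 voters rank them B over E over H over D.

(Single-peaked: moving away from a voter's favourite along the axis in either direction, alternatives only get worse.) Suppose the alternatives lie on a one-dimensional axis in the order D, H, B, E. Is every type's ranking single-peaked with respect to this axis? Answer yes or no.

Axis positions: D=1, H=2, B=3, E=4.
Type 1 (peak H at position 2): ranking walks positions 2-1-3-4, expanding outward from the peak — single-peaked.
Type 2 (peak H at position 2): ranking walks positions 2-3-4-1, expanding outward from the peak — single-peaked.
Type 3: ranking walks positions 1-2-4-3; E is ranked above B even though B lies between E and the peak D on the axis — preferences dip and rise again. Not single-peaked.
Type 4 (peak H at position 2): ranking walks positions 2-3-1-4, expanding outward from the peak — single-peaked.
Type 5: ranking walks positions 3-1-4-2; D is ranked above H even though H lies between D and the peak B on the axis — preferences dip and rise again. Not single-peaked.
Type 6: ranking walks positions 4-1-3-2; D is ranked above B even though B lies between D and the peak E on the axis — preferences dip and rise again. Not single-peaked.
Type 7 (peak B at position 3): ranking walks positions 3-4-2-1, expanding outward from the peak — single-peaked.
Type 3 violates single-peakedness, so the profile is not single-peaked on this axis.

no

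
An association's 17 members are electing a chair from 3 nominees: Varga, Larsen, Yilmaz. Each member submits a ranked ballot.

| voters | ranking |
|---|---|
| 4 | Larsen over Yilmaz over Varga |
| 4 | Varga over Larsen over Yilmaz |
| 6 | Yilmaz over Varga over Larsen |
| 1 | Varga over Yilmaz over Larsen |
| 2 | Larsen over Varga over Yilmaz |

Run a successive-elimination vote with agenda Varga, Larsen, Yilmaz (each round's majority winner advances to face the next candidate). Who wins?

Round 1: Varga vs Larsen — 11–6, Varga advances.
Round 2: Varga vs Yilmaz — 7–10, Yilmaz advances.
The agenda winner is Yilmaz.

Yilmaz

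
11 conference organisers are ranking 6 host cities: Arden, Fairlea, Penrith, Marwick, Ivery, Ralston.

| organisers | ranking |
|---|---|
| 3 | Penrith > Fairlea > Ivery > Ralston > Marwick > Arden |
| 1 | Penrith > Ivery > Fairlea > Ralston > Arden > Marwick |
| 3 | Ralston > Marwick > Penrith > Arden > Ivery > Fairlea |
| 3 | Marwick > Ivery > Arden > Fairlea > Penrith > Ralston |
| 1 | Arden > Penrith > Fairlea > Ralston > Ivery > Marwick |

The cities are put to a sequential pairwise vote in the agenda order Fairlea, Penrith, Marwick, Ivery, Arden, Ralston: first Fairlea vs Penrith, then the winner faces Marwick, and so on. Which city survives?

Round 1: Fairlea vs Penrith — 3–8, Penrith advances.
Round 2: Penrith vs Marwick — 5–6, Marwick advances.
Round 3: Marwick vs Ivery — 6–5, Marwick advances.
Round 4: Marwick vs Arden — 9–2, Marwick advances.
Round 5: Marwick vs Ralston — 3–8, Ralston advances.
The agenda winner is Ralston.

Ralston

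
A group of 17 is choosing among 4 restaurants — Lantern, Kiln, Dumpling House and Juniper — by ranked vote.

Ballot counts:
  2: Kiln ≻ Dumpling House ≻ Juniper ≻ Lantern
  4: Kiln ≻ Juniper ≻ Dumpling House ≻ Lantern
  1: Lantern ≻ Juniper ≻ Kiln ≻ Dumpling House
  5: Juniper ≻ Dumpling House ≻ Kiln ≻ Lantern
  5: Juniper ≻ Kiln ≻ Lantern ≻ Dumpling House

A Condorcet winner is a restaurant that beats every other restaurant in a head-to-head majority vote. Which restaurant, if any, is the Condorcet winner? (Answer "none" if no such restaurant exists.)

Juniper

Pairwise majorities:
Lantern–Kiln: Kiln 16–1.
Lantern vs Dumpling House: Lantern is ranked higher on 1+5 = 6 ballots, Dumpling House on 11. Dumpling House wins 11–6.
Lantern vs Juniper: 1 for Lantern, 16 for Juniper — Juniper by 16–1.
Kiln vs Dumpling House: 12 to 5, Kiln.
Kiln–Juniper: Juniper 11–6.
Dumpling House vs Juniper: Dumpling House preferred on 2 ballots; Juniper wins 15–2.
Only Juniper has no losses; Juniper is the Condorcet winner.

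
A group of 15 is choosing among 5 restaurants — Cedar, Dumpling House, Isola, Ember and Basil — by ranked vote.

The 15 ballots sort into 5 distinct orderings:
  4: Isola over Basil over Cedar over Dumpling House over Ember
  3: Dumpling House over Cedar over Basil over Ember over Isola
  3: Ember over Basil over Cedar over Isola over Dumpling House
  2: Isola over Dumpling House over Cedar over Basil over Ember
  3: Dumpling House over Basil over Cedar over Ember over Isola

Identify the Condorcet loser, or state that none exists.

Pairwise majorities:
Cedar vs Dumpling House: 7 to 8, Dumpling House.
Cedar vs Isola: Cedar wins 9–6.
Cedar vs Ember: Cedar preferred on 4+3+2+3 = 12 ballots; Cedar wins 12–3.
Cedar vs Basil: Cedar preferred on 3+2 = 5 ballots; Basil wins 10–5.
Dumpling House vs Isola: Isola, 9–6.
Dumpling House vs Ember: 4+3+2+3 = 12 for Dumpling House, 3 for Ember — Dumpling House by 12–3.
Dumpling House vs Basil: 8 to 7, Dumpling House.
Isola–Ember: Ember 9–6.
Isola–Basil: Basil 9–6.
Ember vs Basil: Ember is ranked higher on 3 ballots, Basil on 12. Basil wins 12–3.
Each restaurant has at least one pairwise win (Cedar beats Isola; Dumpling House beats Cedar; Isola beats Dumpling House; Ember beats Isola; Basil beats Cedar) — no Condorcet loser.

none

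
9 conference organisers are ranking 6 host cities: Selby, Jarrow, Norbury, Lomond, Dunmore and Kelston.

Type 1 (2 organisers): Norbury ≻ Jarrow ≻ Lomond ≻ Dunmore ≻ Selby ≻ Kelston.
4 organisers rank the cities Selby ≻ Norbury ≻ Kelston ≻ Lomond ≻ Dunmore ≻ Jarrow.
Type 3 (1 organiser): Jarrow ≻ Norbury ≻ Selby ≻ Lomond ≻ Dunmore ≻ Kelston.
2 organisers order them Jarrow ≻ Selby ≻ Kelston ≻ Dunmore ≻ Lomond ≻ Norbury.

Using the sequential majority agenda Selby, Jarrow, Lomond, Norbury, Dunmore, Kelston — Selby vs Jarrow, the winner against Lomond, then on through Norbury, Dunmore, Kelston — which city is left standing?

Round 1: Selby vs Jarrow — 4–5, Jarrow advances.
Round 2: Jarrow vs Lomond — 5–4, Jarrow advances.
Round 3: Jarrow vs Norbury — 3–6, Norbury advances.
Round 4: Norbury vs Dunmore — 7–2, Norbury advances.
Round 5: Norbury vs Kelston — 7–2, Norbury advances.
The agenda winner is Norbury.

Norbury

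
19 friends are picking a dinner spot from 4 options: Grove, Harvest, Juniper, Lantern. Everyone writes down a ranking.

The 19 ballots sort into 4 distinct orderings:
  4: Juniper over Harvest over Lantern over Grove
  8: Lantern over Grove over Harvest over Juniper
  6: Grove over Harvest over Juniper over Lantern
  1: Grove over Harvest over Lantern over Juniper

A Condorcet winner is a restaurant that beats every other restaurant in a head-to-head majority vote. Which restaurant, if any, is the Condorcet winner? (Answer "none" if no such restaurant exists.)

Check each pair by majority over 19 ballots:
Grove vs Harvest: Grove, 15–4.
Grove–Juniper: Grove 15–4.
Grove vs Lantern: Lantern, 12–7.
Harvest vs Juniper: Harvest wins 15–4.
Harvest–Lantern: Harvest 11–8.
Juniper–Lantern: Juniper 10–9.
Each restaurant drops at least one matchup (Grove loses to Lantern; Harvest loses to Grove; Juniper loses to Grove; Lantern loses to Harvest); the cycle Grove beats Harvest beats Lantern beats Grove rules out a Condorcet winner.

none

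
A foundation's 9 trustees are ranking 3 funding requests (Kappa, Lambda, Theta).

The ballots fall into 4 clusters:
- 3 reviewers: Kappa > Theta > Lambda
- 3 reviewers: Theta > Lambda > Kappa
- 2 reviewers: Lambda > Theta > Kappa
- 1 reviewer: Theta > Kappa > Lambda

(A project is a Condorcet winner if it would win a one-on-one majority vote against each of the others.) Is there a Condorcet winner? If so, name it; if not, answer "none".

Head-to-head results (9 reviewers):
Kappa vs Lambda: 3+1 = 4 for Kappa, 5 for Lambda — Lambda by 5–4.
Kappa vs Theta: Kappa preferred on 3 ballots; Theta wins 6–3.
Lambda vs Theta: 2 for Lambda, 7 for Theta — Theta by 7–2.
Only Theta has no losses; Theta is the Condorcet winner.

Theta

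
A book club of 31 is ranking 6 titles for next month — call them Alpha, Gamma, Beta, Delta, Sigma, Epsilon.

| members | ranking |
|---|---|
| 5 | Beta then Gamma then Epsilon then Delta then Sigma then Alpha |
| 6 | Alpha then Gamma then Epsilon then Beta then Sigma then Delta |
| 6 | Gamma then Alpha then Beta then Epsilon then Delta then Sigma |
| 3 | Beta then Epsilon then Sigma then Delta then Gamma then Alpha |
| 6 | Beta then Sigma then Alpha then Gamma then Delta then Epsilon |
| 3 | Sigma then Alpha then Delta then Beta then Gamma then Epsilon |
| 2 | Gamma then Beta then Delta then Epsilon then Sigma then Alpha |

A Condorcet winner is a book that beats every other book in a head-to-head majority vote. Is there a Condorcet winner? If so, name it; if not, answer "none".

Beta

Head-to-head results (31 members):
Alpha vs Gamma: Gamma, 16–15.
Alpha–Beta: Beta 16–15.
Alpha vs Delta: Alpha wins 21–10.
Alpha vs Sigma: Sigma, 19–12.
Alpha vs Epsilon: Alpha wins 21–10.
Gamma vs Beta: Beta, 17–14.
Gamma vs Delta: Gamma, 25–6.
Gamma vs Sigma: Gamma, 19–12.
Gamma–Epsilon: Gamma 28–3.
Beta–Delta: Beta 28–3.
Beta vs Sigma: Beta, 28–3.
Beta vs Epsilon: Beta wins 25–6.
Delta–Sigma: Sigma 18–13.
Delta vs Epsilon: Epsilon wins 20–11.
Sigma vs Epsilon: Epsilon, 22–9.
Beta wins every pairwise contest, so Beta is the Condorcet winner.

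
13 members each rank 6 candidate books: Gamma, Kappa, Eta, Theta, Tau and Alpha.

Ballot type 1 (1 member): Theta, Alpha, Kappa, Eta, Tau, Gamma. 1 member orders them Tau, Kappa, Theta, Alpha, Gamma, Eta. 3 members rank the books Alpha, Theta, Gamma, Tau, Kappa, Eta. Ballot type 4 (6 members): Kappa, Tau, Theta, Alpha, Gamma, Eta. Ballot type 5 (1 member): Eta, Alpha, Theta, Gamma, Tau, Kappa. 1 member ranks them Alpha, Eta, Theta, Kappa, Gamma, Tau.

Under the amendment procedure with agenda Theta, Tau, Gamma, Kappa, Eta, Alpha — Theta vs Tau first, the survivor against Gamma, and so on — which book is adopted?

Round 1: Theta vs Tau — 6–7, Tau advances.
Round 2: Tau vs Gamma — 8–5, Tau advances.
Round 3: Tau vs Kappa — 5–8, Kappa advances.
Round 4: Kappa vs Eta — 11–2, Kappa advances.
Round 5: Kappa vs Alpha — 7–6, Kappa advances.
The agenda winner is Kappa.

Kappa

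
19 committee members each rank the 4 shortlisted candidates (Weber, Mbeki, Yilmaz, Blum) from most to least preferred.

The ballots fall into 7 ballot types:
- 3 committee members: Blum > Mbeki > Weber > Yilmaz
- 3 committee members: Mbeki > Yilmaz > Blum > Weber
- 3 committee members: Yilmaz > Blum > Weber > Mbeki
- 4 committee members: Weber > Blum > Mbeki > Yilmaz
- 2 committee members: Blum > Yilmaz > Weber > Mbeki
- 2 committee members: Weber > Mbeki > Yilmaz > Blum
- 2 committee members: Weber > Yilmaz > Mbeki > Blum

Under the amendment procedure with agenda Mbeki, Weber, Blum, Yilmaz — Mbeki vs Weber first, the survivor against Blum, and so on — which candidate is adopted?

Round 1: Mbeki vs Weber — 6–13, Weber advances.
Round 2: Weber vs Blum — 8–11, Blum advances.
Round 3: Blum vs Yilmaz — 9–10, Yilmaz advances.
Yilmaz survives the agenda.

Yilmaz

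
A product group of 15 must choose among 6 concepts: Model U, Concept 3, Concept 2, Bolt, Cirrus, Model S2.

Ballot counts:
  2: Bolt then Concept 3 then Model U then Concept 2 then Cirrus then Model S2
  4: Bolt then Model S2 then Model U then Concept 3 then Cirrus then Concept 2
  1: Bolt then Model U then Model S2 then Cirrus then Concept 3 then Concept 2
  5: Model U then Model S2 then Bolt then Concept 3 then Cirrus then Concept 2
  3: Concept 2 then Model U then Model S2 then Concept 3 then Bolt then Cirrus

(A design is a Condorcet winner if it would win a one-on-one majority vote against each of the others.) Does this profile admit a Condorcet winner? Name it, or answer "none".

Model U

Pairwise majorities:
Model U vs Concept 3: Model U, 13–2.
Model U–Concept 2: Model U 12–3.
Model U vs Bolt: Model U, 8–7.
Model U vs Cirrus: Model U wins 15–0.
Model U vs Model S2: Model U wins 11–4.
Concept 3 vs Concept 2: Concept 3, 12–3.
Concept 3 vs Bolt: Bolt, 12–3.
Concept 3 vs Cirrus: Concept 3 wins 14–1.
Concept 3 vs Model S2: Model S2 wins 13–2.
Concept 2 vs Bolt: Bolt wins 12–3.
Concept 2 vs Cirrus: Cirrus, 10–5.
Concept 2 vs Model S2: Model S2 wins 10–5.
Bolt–Cirrus: Bolt 15–0.
Bolt–Model S2: Model S2 8–7.
Cirrus vs Model S2: Model S2, 13–2.
Model U defeats every rival head-to-head and is the Condorcet winner.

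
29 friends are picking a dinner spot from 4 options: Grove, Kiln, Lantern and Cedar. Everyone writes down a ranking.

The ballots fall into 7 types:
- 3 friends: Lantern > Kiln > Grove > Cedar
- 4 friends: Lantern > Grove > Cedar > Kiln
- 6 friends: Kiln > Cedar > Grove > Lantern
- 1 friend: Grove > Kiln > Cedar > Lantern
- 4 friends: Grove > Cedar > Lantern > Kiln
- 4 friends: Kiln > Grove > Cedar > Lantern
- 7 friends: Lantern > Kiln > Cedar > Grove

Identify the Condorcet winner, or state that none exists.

none

Head-to-head results (29 friends):
Grove–Kiln: Kiln 20–9.
Grove vs Lantern: Grove, 15–14.
Grove–Cedar: Grove 16–13.
Kiln vs Lantern: Lantern wins 18–11.
Kiln vs Cedar: Kiln, 21–8.
Lantern vs Cedar: 14 to 15, Cedar.
Every restaurant loses at least once (Grove loses to Kiln; Kiln loses to Lantern; Lantern loses to Grove; Cedar loses to Grove). The majority relation contains the cycle Grove → Lantern → Kiln → Grove, so there is no Condorcet winner.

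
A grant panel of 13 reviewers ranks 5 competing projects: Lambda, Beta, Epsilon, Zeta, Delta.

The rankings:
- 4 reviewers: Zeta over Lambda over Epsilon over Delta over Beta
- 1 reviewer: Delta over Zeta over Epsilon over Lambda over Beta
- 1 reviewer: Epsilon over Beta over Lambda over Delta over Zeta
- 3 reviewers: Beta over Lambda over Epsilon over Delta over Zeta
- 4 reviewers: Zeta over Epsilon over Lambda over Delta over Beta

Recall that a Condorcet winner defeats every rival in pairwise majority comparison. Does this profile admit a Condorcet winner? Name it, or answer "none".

Zeta

Head-to-head results (13 reviewers):
Lambda vs Beta: 9 to 4, Lambda.
Lambda vs Epsilon: Lambda preferred on 4+3 = 7 ballots; Lambda wins 7–6.
Lambda vs Zeta: 1+3 = 4 for Lambda, 9 for Zeta — Zeta by 9–4.
Lambda vs Delta: 12 to 1, Lambda.
Beta vs Epsilon: 3 to 10, Epsilon.
Beta vs Zeta: Beta is ranked higher on 1+3 = 4 ballots, Zeta on 9. Zeta wins 9–4.
Beta vs Delta: 4 to 9, Delta.
Epsilon vs Zeta: Epsilon is ranked higher on 1+3 = 4 ballots, Zeta on 9. Zeta wins 9–4.
Epsilon vs Delta: 4+1+3+4 = 12 for Epsilon, 1 for Delta — Epsilon by 12–1.
Zeta vs Delta: Zeta preferred on 4+4 = 8 ballots; Zeta wins 8–5.
Zeta wins every pairwise contest, so Zeta is the Condorcet winner.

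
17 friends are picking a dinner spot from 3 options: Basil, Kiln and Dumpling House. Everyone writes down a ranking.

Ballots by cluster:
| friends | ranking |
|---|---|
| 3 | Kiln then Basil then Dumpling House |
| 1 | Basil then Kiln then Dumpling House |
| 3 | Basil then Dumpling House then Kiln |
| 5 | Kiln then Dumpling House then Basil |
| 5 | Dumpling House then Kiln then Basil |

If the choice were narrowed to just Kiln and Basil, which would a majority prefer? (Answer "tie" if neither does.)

Kiln

Ballots ranking Kiln above Basil: 3 + 5 + 5 = 13.
Ballots ranking Basil above Kiln: 17 − 13 = 4.
Kiln wins the head-to-head 13–4.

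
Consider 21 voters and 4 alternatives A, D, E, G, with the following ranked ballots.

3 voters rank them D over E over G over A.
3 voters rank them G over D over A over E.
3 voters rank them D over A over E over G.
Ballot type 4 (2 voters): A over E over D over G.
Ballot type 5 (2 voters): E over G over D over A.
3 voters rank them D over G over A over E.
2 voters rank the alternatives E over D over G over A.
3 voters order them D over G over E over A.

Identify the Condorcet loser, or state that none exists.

Pairwise majorities:
A vs D: D wins 19–2.
A vs E: 11 to 10, A.
A–G: G 16–5.
D vs E: D, 15–6.
D vs G: D is ranked higher on 3+3+2+3+2+3 = 16 ballots, G on 5. D wins 16–5.
E–G: E 12–9.
Each alternative has at least one pairwise win (A beats E; D beats A; E beats G; G beats A) — no Condorcet loser.

none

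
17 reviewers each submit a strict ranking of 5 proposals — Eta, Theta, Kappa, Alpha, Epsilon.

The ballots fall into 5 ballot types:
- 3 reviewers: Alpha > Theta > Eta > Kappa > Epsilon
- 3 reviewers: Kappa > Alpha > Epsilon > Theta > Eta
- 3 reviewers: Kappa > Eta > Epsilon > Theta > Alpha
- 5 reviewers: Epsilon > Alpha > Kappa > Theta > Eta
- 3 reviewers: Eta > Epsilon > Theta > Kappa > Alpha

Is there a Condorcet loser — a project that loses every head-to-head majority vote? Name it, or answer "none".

Pairwise majorities:
Eta vs Theta: 3+3 = 6 for Eta, 11 for Theta — Theta by 11–6.
Eta–Kappa: Kappa 11–6.
Eta vs Alpha: Alpha wins 11–6.
Eta vs Epsilon: Eta preferred on 3+3+3 = 9 ballots; Eta wins 9–8.
Theta–Kappa: Kappa 11–6.
Theta vs Alpha: Theta is ranked higher on 3+3 = 6 ballots, Alpha on 11. Alpha wins 11–6.
Theta vs Epsilon: Epsilon, 14–3.
Kappa vs Alpha: 3+3+3 = 9 for Kappa, 8 for Alpha — Kappa by 9–8.
Kappa vs Epsilon: Kappa is ranked higher on 3+3+3 = 9 ballots, Epsilon on 8. Kappa wins 9–8.
Alpha vs Epsilon: Epsilon, 11–6.
Each project has at least one pairwise win (Eta beats Epsilon; Theta beats Eta; Kappa beats Eta; Alpha beats Eta; Epsilon beats Theta) — no Condorcet loser.

none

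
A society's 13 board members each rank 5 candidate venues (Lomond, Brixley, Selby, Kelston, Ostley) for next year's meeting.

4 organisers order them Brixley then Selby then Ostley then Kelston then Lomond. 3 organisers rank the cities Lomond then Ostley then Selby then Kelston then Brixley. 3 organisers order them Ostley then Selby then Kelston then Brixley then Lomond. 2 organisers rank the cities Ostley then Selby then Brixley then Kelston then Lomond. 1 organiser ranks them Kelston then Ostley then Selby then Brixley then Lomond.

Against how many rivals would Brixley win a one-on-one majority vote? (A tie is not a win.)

Brixley against each rival (13 organisers):
Brixley vs Lomond: Brixley, 10–3.
Brixley vs Selby: Brixley preferred on 4 ballots; Selby wins 9–4.
Brixley vs Kelston: 6 to 7, Kelston.
Brixley vs Ostley: Ostley wins 9–4.
Brixley beats Lomond; loses to Selby, Kelston, Ostley — 1 pairwise win.

1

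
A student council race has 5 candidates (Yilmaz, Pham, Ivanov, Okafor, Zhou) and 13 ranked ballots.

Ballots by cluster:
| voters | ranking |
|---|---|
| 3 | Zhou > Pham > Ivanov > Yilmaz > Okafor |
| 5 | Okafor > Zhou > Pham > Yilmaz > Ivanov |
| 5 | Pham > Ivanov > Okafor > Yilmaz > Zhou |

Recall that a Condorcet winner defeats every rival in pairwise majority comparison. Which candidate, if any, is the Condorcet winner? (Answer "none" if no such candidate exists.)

none

Pairwise majorities:
Yilmaz vs Pham: Pham wins 13–0.
Yilmaz vs Ivanov: Ivanov wins 8–5.
Yilmaz–Okafor: Okafor 10–3.
Yilmaz vs Zhou: Zhou, 8–5.
Pham–Ivanov: Pham 13–0.
Pham–Okafor: Pham 8–5.
Pham vs Zhou: Zhou, 8–5.
Ivanov vs Okafor: Ivanov wins 8–5.
Ivanov vs Zhou: Zhou wins 8–5.
Okafor vs Zhou: Okafor, 10–3.
Every candidate loses at least once (Yilmaz loses to Pham; Pham loses to Zhou; Ivanov loses to Pham; Okafor loses to Pham; Zhou loses to Okafor). The majority relation contains the cycle Pham → Okafor → Zhou → Pham, so there is no Condorcet winner.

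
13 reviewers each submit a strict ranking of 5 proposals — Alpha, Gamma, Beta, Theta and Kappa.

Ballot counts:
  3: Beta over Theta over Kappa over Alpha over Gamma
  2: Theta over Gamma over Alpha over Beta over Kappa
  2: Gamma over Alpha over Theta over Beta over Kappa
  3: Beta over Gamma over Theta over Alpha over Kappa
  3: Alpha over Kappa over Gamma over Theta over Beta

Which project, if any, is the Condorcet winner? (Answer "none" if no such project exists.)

Head-to-head results (13 reviewers):
Alpha vs Gamma: 6 to 7, Gamma.
Alpha vs Beta: Alpha wins 7–6.
Alpha vs Theta: Theta wins 8–5.
Alpha–Kappa: Alpha 10–3.
Gamma–Beta: Gamma 7–6.
Gamma vs Theta: Gamma, 8–5.
Gamma vs Kappa: 7 to 6, Gamma.
Beta vs Theta: 3+3 = 6 for Beta, 7 for Theta — Theta by 7–6.
Beta vs Kappa: Beta, 10–3.
Theta vs Kappa: Theta, 10–3.
Gamma beats each of Alpha, Beta, Theta, Kappa — Gamma is the Condorcet winner.

Gamma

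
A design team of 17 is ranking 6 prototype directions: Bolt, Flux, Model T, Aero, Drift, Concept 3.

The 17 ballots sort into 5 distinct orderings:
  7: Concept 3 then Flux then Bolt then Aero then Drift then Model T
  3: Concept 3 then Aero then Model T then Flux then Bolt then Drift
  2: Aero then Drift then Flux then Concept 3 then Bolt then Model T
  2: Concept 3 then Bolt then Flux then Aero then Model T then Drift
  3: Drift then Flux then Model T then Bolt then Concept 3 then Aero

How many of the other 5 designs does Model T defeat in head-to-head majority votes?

0

Model T against each rival (17 engineers):
Model T vs Bolt: 3+3 = 6 for Model T, 11 for Bolt — Bolt by 11–6.
Model T vs Flux: Flux, 14–3.
Model T vs Aero: Aero, 14–3.
Model T vs Drift: Drift, 12–5.
Model T–Concept 3: Concept 3 14–3.
Model T beats no one; loses to Bolt, Flux, Aero, Drift, Concept 3 — 0 pairwise wins.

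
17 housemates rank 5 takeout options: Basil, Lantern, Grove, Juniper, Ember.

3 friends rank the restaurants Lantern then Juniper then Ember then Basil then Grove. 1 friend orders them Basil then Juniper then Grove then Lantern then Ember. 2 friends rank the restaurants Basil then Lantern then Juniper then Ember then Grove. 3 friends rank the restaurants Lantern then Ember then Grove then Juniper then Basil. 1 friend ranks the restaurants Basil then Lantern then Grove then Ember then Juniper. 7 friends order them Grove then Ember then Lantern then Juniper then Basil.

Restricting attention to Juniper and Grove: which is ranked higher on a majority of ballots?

Ballots ranking Juniper above Grove: 3 + 1 + 2 = 6.
Ballots ranking Grove above Juniper: 17 − 6 = 11.
Grove wins the head-to-head 11–6.

Grove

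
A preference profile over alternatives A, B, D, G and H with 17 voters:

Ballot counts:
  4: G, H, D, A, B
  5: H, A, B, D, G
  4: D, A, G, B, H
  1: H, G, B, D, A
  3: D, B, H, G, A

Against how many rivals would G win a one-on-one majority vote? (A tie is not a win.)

G against each rival (17 voters):
G vs A: G preferred on 4+1+3 = 8 ballots; A wins 9–8.
G vs B: 9 to 8, G.
G–D: D 12–5.
G vs H: G is ranked higher on 4+4 = 8 ballots, H on 9. H wins 9–8.
G beats B; loses to A, D, H — 1 pairwise win.

1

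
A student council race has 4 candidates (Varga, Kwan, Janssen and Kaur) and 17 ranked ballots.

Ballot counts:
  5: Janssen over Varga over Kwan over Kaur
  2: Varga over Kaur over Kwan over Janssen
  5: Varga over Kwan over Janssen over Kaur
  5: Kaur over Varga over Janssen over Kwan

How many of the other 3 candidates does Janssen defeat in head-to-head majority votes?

2

Janssen against each rival (17 voters):
Janssen vs Varga: Janssen is ranked higher on 5 ballots, Varga on 12. Varga wins 12–5.
Janssen vs Kwan: 10 to 7, Janssen.
Janssen vs Kaur: Janssen wins 10–7.
Janssen beats Kwan, Kaur; loses to Varga — 2 pairwise wins.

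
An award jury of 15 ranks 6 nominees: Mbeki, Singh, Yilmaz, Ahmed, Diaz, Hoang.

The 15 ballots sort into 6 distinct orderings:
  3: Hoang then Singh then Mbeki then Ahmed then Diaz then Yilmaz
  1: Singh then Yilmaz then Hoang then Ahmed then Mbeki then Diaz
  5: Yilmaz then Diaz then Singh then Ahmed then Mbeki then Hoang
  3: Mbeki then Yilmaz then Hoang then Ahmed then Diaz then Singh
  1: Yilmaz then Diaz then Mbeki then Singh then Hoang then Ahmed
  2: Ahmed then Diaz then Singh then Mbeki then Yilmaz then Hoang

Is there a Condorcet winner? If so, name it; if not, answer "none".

Pairwise majorities:
Mbeki–Singh: Singh 11–4.
Mbeki–Yilmaz: Mbeki 8–7.
Mbeki–Ahmed: Ahmed 8–7.
Mbeki–Diaz: Diaz 8–7.
Mbeki–Hoang: Mbeki 11–4.
Singh vs Yilmaz: Yilmaz, 9–6.
Singh–Ahmed: Singh 10–5.
Singh vs Diaz: Diaz wins 11–4.
Singh vs Hoang: Singh wins 9–6.
Yilmaz vs Ahmed: Yilmaz wins 10–5.
Yilmaz vs Diaz: Yilmaz wins 10–5.
Yilmaz vs Hoang: Yilmaz wins 12–3.
Ahmed–Diaz: Ahmed 9–6.
Ahmed vs Hoang: Hoang, 8–7.
Diaz vs Hoang: Diaz wins 8–7.
Every nominee loses at least once (Mbeki loses to Singh; Singh loses to Yilmaz; Yilmaz loses to Mbeki; Ahmed loses to Singh; Diaz loses to Yilmaz; Hoang loses to Mbeki). The majority relation contains the cycle Mbeki → Yilmaz → Singh → Mbeki, so there is no Condorcet winner.

none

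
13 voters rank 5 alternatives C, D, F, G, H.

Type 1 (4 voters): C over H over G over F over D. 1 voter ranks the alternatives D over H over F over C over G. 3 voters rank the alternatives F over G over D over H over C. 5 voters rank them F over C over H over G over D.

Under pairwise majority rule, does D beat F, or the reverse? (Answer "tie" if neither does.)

F

Ballots ranking D above F: 1.
Ballots ranking F above D: 13 − 1 = 12.
F wins the head-to-head 12–1.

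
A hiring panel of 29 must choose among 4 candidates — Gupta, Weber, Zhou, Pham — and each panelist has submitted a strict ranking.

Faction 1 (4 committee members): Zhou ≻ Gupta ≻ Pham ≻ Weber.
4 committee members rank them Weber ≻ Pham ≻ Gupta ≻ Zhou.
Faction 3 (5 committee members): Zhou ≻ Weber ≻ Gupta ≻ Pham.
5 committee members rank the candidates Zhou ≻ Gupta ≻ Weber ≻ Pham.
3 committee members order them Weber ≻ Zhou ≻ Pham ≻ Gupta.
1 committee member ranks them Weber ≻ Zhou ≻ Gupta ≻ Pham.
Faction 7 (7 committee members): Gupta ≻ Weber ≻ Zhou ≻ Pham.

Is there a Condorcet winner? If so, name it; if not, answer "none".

Head-to-head results (29 committee members):
Gupta vs Weber: Gupta, 16–13.
Gupta vs Zhou: Zhou wins 18–11.
Gupta vs Pham: Gupta, 22–7.
Weber vs Zhou: Weber, 15–14.
Weber–Pham: Weber 25–4.
Zhou vs Pham: Zhou, 25–4.
No candidate is unbeaten: Gupta loses to Zhou; Weber loses to Gupta; Zhou loses to Weber; Pham loses to Gupta. In particular Gupta beats Weber beats Zhou beats Gupta is a majority cycle — no Condorcet winner exists.

none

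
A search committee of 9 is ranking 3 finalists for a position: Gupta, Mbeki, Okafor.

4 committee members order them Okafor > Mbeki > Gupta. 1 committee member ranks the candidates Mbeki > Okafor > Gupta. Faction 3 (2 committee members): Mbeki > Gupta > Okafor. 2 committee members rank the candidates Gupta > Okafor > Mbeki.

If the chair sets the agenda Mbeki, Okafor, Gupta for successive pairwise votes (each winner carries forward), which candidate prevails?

Round 1: Mbeki vs Okafor — 3–6, Okafor advances.
Round 2: Okafor vs Gupta — 5–4, Okafor advances.
The agenda winner is Okafor.

Okafor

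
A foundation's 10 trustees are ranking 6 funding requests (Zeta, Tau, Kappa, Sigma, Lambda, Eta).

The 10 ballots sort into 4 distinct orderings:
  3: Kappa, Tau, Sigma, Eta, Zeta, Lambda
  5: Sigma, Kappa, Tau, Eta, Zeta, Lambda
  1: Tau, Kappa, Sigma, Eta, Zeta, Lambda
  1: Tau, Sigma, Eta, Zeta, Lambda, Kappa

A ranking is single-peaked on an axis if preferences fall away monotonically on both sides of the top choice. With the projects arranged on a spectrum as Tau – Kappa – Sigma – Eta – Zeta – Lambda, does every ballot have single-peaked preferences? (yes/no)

Axis positions: Tau=1, Kappa=2, Sigma=3, Eta=4, Zeta=5, Lambda=6.
Group 1 (peak Kappa at position 2): ranking walks positions 2-1-3-4-5-6, expanding outward from the peak — single-peaked.
Group 2 (peak Sigma at position 3): ranking walks positions 3-2-1-4-5-6, expanding outward from the peak — single-peaked.
Group 3 (peak Tau at position 1): ranking walks positions 1-2-3-4-5-6, expanding outward from the peak — single-peaked.
Group 4: ranking walks positions 1-3-4-5-6-2; Sigma is ranked above Kappa even though Kappa lies between Sigma and the peak Tau on the axis — preferences dip and rise again. Not single-peaked.
Group 4 violates single-peakedness, so the profile is not single-peaked on this axis.

no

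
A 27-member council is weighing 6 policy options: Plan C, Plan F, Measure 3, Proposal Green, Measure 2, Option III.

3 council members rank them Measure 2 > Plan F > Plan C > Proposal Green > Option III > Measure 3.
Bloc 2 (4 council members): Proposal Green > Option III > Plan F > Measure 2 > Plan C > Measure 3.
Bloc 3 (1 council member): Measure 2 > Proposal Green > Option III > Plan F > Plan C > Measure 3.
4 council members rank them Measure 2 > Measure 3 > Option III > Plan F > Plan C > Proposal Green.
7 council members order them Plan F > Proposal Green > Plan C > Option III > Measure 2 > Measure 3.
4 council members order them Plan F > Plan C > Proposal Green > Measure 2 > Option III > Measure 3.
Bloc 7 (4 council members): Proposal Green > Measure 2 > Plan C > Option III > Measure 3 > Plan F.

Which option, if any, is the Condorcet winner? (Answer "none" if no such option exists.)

Head-to-head results (27 council members):
Plan C vs Plan F: Plan F, 23–4.
Plan C–Measure 3: Plan C 23–4.
Plan C vs Proposal Green: Proposal Green, 16–11.
Plan C–Measure 2: Measure 2 16–11.
Plan C vs Option III: Plan C, 18–9.
Plan F vs Measure 3: Plan F is ranked higher on 3+4+1+7+4 = 19 ballots, Measure 3 on 8. Plan F wins 19–8.
Plan F vs Proposal Green: 18 to 9, Plan F.
Plan F vs Measure 2: Plan F preferred on 4+7+4 = 15 ballots; Plan F wins 15–12.
Plan F vs Option III: 3+7+4 = 14 for Plan F, 13 for Option III — Plan F by 14–13.
Measure 3 vs Proposal Green: 4 for Measure 3, 23 for Proposal Green — Proposal Green by 23–4.
Measure 3 vs Measure 2: 0 for Measure 3, 27 for Measure 2 — Measure 2 by 27–0.
Measure 3 vs Option III: Option III, 23–4.
Proposal Green–Measure 2: Proposal Green 19–8.
Proposal Green vs Option III: Proposal Green wins 23–4.
Measure 2 vs Option III: 16 to 11, Measure 2.
Plan F beats each of Plan C, Measure 3, Proposal Green, Measure 2, Option III — Plan F is the Condorcet winner.

Plan F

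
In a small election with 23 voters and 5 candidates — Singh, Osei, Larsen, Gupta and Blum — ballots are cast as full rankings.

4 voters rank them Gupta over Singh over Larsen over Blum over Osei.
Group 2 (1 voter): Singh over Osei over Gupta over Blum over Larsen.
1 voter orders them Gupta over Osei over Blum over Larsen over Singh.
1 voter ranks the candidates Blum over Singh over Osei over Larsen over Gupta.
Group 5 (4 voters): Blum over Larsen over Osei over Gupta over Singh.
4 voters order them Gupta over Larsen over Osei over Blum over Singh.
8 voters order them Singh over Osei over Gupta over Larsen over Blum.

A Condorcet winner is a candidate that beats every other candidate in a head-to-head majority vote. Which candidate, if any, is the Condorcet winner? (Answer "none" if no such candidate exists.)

Pairwise majorities:
Singh vs Osei: Singh is ranked higher on 4+1+1+8 = 14 ballots, Osei on 9. Singh wins 14–9.
Singh vs Larsen: Singh wins 14–9.
Singh vs Gupta: Singh is ranked higher on 1+1+8 = 10 ballots, Gupta on 13. Gupta wins 13–10.
Singh vs Blum: 4+1+8 = 13 for Singh, 10 for Blum — Singh by 13–10.
Osei vs Larsen: Osei preferred on 1+1+1+8 = 11 ballots; Larsen wins 12–11.
Osei vs Gupta: Osei, 14–9.
Osei–Blum: Osei 14–9.
Larsen vs Gupta: Gupta wins 18–5.
Larsen vs Blum: Larsen is ranked higher on 4+4+8 = 16 ballots, Blum on 7. Larsen wins 16–7.
Gupta vs Blum: Gupta is ranked higher on 4+1+1+4+8 = 18 ballots, Blum on 5. Gupta wins 18–5.
No candidate is unbeaten: Singh loses to Gupta; Osei loses to Singh; Larsen loses to Singh; Gupta loses to Osei; Blum loses to Singh. In particular Singh → Osei → Gupta → Singh is a majority cycle — no Condorcet winner exists.

none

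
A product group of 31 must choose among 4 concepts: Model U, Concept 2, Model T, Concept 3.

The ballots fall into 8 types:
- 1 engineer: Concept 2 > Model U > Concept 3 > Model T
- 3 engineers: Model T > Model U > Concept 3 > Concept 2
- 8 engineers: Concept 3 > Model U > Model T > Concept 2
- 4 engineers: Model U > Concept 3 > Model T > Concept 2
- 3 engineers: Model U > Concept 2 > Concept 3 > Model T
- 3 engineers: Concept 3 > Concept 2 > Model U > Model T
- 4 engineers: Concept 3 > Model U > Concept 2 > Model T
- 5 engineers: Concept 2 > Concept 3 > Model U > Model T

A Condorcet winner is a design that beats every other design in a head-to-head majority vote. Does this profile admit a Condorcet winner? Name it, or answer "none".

Head-to-head results (31 engineers):
Model U vs Concept 2: Model U wins 22–9.
Model U vs Model T: Model U wins 28–3.
Model U–Concept 3: Concept 3 20–11.
Concept 2 vs Model T: Concept 2, 16–15.
Concept 2–Concept 3: Concept 3 22–9.
Model T–Concept 3: Concept 3 28–3.
Concept 3 wins every pairwise contest, so Concept 3 is the Condorcet winner.

Concept 3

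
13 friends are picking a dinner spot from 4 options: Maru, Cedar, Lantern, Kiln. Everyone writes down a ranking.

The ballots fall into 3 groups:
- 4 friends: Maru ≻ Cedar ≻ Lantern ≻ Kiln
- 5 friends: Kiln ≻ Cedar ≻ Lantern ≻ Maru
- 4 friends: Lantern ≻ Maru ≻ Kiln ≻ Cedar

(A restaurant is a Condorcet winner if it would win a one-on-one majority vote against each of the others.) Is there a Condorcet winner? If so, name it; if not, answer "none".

none

Check each pair by majority over 13 ballots:
Maru vs Cedar: Maru, 8–5.
Maru vs Lantern: Lantern, 9–4.
Maru vs Kiln: Maru preferred on 4+4 = 8 ballots; Maru wins 8–5.
Cedar vs Lantern: Cedar preferred on 4+5 = 9 ballots; Cedar wins 9–4.
Cedar vs Kiln: 4 for Cedar, 9 for Kiln — Kiln by 9–4.
Lantern vs Kiln: Lantern, 8–5.
Each restaurant drops at least one matchup (Maru loses to Lantern; Cedar loses to Maru; Lantern loses to Cedar; Kiln loses to Maru); the cycle Maru > Cedar > Lantern > Maru rules out a Condorcet winner.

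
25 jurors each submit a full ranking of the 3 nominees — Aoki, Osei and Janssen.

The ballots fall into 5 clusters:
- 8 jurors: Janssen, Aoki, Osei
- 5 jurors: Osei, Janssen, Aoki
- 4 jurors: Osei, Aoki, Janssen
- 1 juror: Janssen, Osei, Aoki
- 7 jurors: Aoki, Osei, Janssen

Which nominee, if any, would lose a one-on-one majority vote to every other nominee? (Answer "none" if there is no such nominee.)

none

Pairwise majorities:
Aoki vs Osei: Aoki, 15–10.
Aoki vs Janssen: Aoki is ranked higher on 4+7 = 11 ballots, Janssen on 14. Janssen wins 14–11.
Osei vs Janssen: Osei, 16–9.
Every nominee wins at least one matchup (Aoki beats Osei; Osei beats Janssen; Janssen beats Aoki), so there is no Condorcet loser.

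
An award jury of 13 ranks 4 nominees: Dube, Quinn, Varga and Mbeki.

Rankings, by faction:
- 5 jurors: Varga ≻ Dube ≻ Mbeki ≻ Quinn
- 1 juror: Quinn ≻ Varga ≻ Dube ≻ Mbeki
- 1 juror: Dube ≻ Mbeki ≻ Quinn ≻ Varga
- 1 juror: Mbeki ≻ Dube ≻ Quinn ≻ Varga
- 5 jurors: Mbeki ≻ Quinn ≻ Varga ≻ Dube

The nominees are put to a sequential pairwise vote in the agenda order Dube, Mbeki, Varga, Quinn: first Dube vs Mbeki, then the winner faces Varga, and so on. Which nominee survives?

Quinn

Round 1: Dube vs Mbeki — 7–6, Dube advances.
Round 2: Dube vs Varga — 2–11, Varga advances.
Round 3: Varga vs Quinn — 5–8, Quinn advances.
Quinn survives the agenda.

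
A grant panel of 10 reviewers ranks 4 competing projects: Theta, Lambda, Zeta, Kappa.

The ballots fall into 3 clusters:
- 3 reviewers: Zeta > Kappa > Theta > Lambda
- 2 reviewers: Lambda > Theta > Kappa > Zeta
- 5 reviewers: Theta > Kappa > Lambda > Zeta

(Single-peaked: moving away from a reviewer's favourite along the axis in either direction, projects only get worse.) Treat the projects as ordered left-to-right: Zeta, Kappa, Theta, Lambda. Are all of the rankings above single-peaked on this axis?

yes

Axis positions: Zeta=1, Kappa=2, Theta=3, Lambda=4.
Cluster 1 (peak Zeta at position 1): ranking walks positions 1-2-3-4, expanding outward from the peak — single-peaked.
Cluster 2 (peak Lambda at position 4): ranking walks positions 4-3-2-1, expanding outward from the peak — single-peaked.
Cluster 3 (peak Theta at position 3): ranking walks positions 3-2-4-1, expanding outward from the peak — single-peaked.
Every ranking is single-peaked on this axis.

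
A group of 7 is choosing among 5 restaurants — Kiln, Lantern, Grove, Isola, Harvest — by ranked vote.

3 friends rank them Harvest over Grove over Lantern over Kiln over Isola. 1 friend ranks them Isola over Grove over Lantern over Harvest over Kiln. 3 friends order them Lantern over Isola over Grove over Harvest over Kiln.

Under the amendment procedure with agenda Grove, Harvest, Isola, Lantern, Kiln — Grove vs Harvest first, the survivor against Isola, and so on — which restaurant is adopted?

Lantern

Round 1: Grove vs Harvest — 4–3, Grove advances.
Round 2: Grove vs Isola — 3–4, Isola advances.
Round 3: Isola vs Lantern — 1–6, Lantern advances.
Round 4: Lantern vs Kiln — 7–0, Lantern advances.
Lantern survives the agenda.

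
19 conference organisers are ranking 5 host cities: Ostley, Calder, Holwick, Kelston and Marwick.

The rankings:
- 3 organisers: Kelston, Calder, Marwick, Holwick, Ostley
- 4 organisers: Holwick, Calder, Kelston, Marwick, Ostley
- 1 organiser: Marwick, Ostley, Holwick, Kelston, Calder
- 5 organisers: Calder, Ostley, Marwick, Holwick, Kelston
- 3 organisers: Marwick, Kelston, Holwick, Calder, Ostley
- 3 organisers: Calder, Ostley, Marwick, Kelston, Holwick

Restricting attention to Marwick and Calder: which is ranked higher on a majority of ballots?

Calder

Ballots ranking Marwick above Calder: 1 + 3 = 4.
Ballots ranking Calder above Marwick: 19 − 4 = 15.
Calder wins the head-to-head 15–4.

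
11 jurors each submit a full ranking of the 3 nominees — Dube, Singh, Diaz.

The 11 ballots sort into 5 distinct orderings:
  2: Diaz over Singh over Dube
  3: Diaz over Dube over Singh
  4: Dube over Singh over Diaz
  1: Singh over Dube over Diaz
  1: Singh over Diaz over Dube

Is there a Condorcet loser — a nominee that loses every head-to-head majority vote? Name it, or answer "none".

Head-to-head results (11 jurors):
Dube vs Singh: Dube is ranked higher on 3+4 = 7 ballots, Singh on 4. Dube wins 7–4.
Dube vs Diaz: Diaz wins 6–5.
Singh vs Diaz: Singh, 6–5.
Every nominee wins at least one matchup (Dube beats Singh; Singh beats Diaz; Diaz beats Dube), so there is no Condorcet loser.

none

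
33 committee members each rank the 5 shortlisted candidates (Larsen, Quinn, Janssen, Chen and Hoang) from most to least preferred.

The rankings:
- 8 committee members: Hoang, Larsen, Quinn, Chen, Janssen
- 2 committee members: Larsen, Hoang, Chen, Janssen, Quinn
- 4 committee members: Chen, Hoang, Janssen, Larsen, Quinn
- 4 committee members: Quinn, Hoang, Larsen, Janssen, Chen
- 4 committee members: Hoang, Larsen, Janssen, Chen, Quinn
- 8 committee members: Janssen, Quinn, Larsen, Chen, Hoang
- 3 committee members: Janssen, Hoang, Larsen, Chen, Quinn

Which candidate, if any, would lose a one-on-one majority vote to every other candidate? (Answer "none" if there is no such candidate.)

Pairwise majorities:
Larsen–Quinn: Larsen 21–12.
Larsen vs Janssen: 18 to 15, Larsen.
Larsen vs Chen: Larsen wins 29–4.
Larsen vs Hoang: 2+8 = 10 for Larsen, 23 for Hoang — Hoang by 23–10.
Quinn–Janssen: Janssen 21–12.
Quinn–Chen: Quinn 20–13.
Quinn–Hoang: Hoang 21–12.
Janssen–Chen: Janssen 19–14.
Janssen vs Hoang: Hoang, 22–11.
Chen–Hoang: Hoang 21–12.
Chen loses to every other candidate — it is the Condorcet loser.

Chen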